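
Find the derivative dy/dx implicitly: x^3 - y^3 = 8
Differentiate the relation implicitly: treat y = y(x) and apply the chain rule, so every y-derivative picks up a y' = dy/dx factor.

With everything moved to the left-hand side, differentiate term by term:
  d/dx[x^3] = 3x^2
  d/dx[-y^3] = -3y^2·y'
  d/dx[-8] = 0

Separating the contributions that come from x directly and those that come through y:
  without y':      3x^2
  multiplying y':  -3y^2

so (3x^2) + (-3y^2)·y' = 0, and therefore
  dy/dx = -(3x^2)/(-3y^2) = x^2/y^2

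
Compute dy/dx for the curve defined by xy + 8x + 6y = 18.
Differentiate both sides with respect to x, treating y as y(x). By the chain rule, any term containing y contributes a factor of y' = dy/dx when we differentiate it.

Move every term to one side and write the relation as F(x, y) = 0. Term by term,
  d/dx[xy] = x·y' + y
  d/dx[8x] = 8
  d/dx[6y] = 6·y'
  d/dx[-18] = 0

The pieces without y' make up ∂F/∂x and the coefficient of y' is ∂F/∂y:
  ∂F/∂x = y + 8,
  ∂F/∂y = x + 6.

Since d/dx[F] = ∂F/∂x + (∂F/∂y)·y' = 0, solve for y':
  (∂F/∂y)·y' = -∂F/∂x
  dy/dx = -(∂F/∂x)/(∂F/∂y) = -(y + 8)/(x + 6) = (-y - 8)/(x + 6)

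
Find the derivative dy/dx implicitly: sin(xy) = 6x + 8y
Take d/dx of both sides. Since y is implicitly a function of x, the chain rule attaches a y' = dy/dx factor whenever we differentiate through y.

Set F(x, y) = (left side) − (right side), so the curve is F = 0. Differentiating each term of F:
  d/dx[-6x] = -6
  d/dx[-8y] = -8·y'
  d/dx[sin(xy)] = (x·y' + y)·cos(xy)

Collecting, the y'-free part is the partial derivative in x and the y' coefficient is the partial derivative in y:
  ∂F/∂x = y·cos(xy) - 6
  ∂F/∂y = x·cos(xy) - 8

so d/dx[F(x, y(x))] = ∂F/∂x + (∂F/∂y)·y' = 0. Rearranging,
  dy/dx = -(∂F/∂x)/(∂F/∂y) = -(y·cos(xy) - 6)/(x·cos(xy) - 8) = (-y·cos(xy) + 6)/(x·cos(xy) - 8)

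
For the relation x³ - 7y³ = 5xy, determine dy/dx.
Differentiate both sides with respect to x, treating y as y(x). By the chain rule, any term containing y contributes a factor of y' = dy/dx when we differentiate it.

Move every term to one side and write the relation as F(x, y) = 0. Term by term,
  d/dx[x^3] = 3x^2
  d/dx[-5xy] = -5x·y' - 5y
  d/dx[-7y^3] = -21y^2·y'

The pieces without y' make up ∂F/∂x and the coefficient of y' is ∂F/∂y:
  ∂F/∂x = 3x^2 - 5y,
  ∂F/∂y = -5x - 21y^2.

Since d/dx[F] = ∂F/∂x + (∂F/∂y)·y' = 0, solve for y':
  (∂F/∂y)·y' = -∂F/∂x
  dy/dx = -(∂F/∂x)/(∂F/∂y) = -(3x^2 - 5y)/(-5x - 21y^2) = (3x^2 - 5y)/(5x + 21y^2)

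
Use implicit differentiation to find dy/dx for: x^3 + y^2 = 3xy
Differentiate both sides with respect to x, treating y as y(x). By the chain rule, any term containing y contributes a factor of y' = dy/dx when we differentiate it.

Move every term to one side and write the relation as F(x, y) = 0. Term by term,
  d/dx[x^3] = 3x^2
  d/dx[-3xy] = -3x·y' - 3y
  d/dx[y^2] = 2y·y'

The pieces without y' make up ∂F/∂x and the coefficient of y' is ∂F/∂y:
  ∂F/∂x = 3x^2 - 3y,
  ∂F/∂y = -3x + 2y.

Since d/dx[F] = ∂F/∂x + (∂F/∂y)·y' = 0, solve for y':
  (∂F/∂y)·y' = -∂F/∂x
  dy/dx = -(∂F/∂x)/(∂F/∂y) = -(3x^2 - 3y)/(-3x + 2y) = 3(x^2 - y)/(3x - 2y)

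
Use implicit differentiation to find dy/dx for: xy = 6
Differentiate both sides with respect to x, treating y as y(x). By the chain rule, any term containing y contributes a factor of y' = dy/dx when we differentiate it.

Move every term to one side and write the relation as F(x, y) = 0. Term by term,
  d/dx[xy] = x·y' + y
  d/dx[-6] = 0

The pieces without y' make up ∂F/∂x and the coefficient of y' is ∂F/∂y:
  ∂F/∂x = y,
  ∂F/∂y = x.

Since d/dx[F] = ∂F/∂x + (∂F/∂y)·y' = 0, solve for y':
  (∂F/∂y)·y' = -∂F/∂x
  dy/dx = -(∂F/∂x)/(∂F/∂y) = -(y)/(x) = -y/x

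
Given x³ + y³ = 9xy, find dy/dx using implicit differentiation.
Differentiate both sides with respect to x, treating y as y(x). By the chain rule, any term containing y contributes a factor of y' = dy/dx when we differentiate it.

Move every term to one side and write the relation as F(x, y) = 0. Term by term,
  d/dx[x^3] = 3x^2
  d/dx[-9xy] = -9x·y' - 9y
  d/dx[y^3] = 3y^2·y'

The pieces without y' make up ∂F/∂x and the coefficient of y' is ∂F/∂y:
  ∂F/∂x = 3x^2 - 9y,
  ∂F/∂y = -9x + 3y^2.

Since d/dx[F] = ∂F/∂x + (∂F/∂y)·y' = 0, solve for y':
  (∂F/∂y)·y' = -∂F/∂x
  dy/dx = -(∂F/∂x)/(∂F/∂y) = -(3x^2 - 9y)/(-9x + 3y^2) = (x^2 - 3y)/(3x - y^2)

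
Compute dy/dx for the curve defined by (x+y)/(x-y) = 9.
Differentiate the relation implicitly: treat y = y(x) and apply the chain rule, so every y-derivative picks up a y' = dy/dx factor.

With everything moved to the left-hand side, differentiate term by term:
  d/dx[(x + y)/(x - y)] = (y' + 1)/(x - y) + (x + y)(y' - 1)/(x - y)^2
  d/dx[-9] = 0

Separating the contributions that come from x directly and those that come through y:
  without y':      1/(x - y) - (x + y)/(x - y)^2
  multiplying y':  1/(x - y) + (x + y)/(x - y)^2

so (1/(x - y) - (x + y)/(x - y)^2) + (1/(x - y) + (x + y)/(x - y)^2)·y' = 0, and therefore
  dy/dx = -(1/(x - y) - (x + y)/(x - y)^2)/(1/(x - y) + (x + y)/(x - y)^2)
        = -(-2y/(x - y)^2)/(2x/(x - y)^2) = y/x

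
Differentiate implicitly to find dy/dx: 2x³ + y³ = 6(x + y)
Differentiate both sides with respect to x, treating y as y(x). By the chain rule, any term containing y contributes a factor of y' = dy/dx when we differentiate it.

Move every term to one side and write the relation as F(x, y) = 0. Term by term,
  d/dx[2x^3] = 6x^2
  d/dx[-6x] = -6
  d/dx[y^3] = 3y^2·y'
  d/dx[-6y] = -6·y'

The pieces without y' make up ∂F/∂x and the coefficient of y' is ∂F/∂y:
  ∂F/∂x = 6x^2 - 6,
  ∂F/∂y = 3y^2 - 6.

Since d/dx[F] = ∂F/∂x + (∂F/∂y)·y' = 0, solve for y':
  (∂F/∂y)·y' = -∂F/∂x
  dy/dx = -(∂F/∂x)/(∂F/∂y) = -(6x^2 - 6)/(3y^2 - 6) = 2(1 - x^2)/(y^2 - 2)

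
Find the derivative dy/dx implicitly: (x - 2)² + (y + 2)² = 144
Take d/dx of both sides. Since y is implicitly a function of x, the chain rule attaches a y' = dy/dx factor whenever we differentiate through y.

Set F(x, y) = (left side) − (right side), so the curve is F = 0. Differentiating each term of F:
  d/dx[(x - 2)^2] = 2x - 4
  d/dx[(y + 2)^2] = 2·y'(y + 2)
  d/dx[-144] = 0

Collecting, the y'-free part is the partial derivative in x and the y' coefficient is the partial derivative in y:
  ∂F/∂x = 2x - 4
  ∂F/∂y = 2y + 4

so d/dx[F(x, y(x))] = ∂F/∂x + (∂F/∂y)·y' = 0. Rearranging,
  dy/dx = -(∂F/∂x)/(∂F/∂y) = -(2x - 4)/(2y + 4) = (2 - x)/(y + 2)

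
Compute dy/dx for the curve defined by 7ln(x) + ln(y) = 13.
Take d/dx of both sides. Since y is implicitly a function of x, the chain rule attaches a y' = dy/dx factor whenever we differentiate through y.

Set F(x, y) = (left side) − (right side), so the curve is F = 0. Differentiating each term of F:
  d/dx[7ln(x)] = 7/x
  d/dx[ln(y)] = y'/y
  d/dx[-13] = 0

Collecting, the y'-free part is the partial derivative in x and the y' coefficient is the partial derivative in y:
  ∂F/∂x = 7/x
  ∂F/∂y = 1/y

so d/dx[F(x, y(x))] = ∂F/∂x + (∂F/∂y)·y' = 0. Rearranging,
  dy/dx = -(∂F/∂x)/(∂F/∂y) = -(7/x)/(1/y) = -7y/x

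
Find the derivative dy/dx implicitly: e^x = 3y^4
Apply d/dx to both sides, remembering that y depends on x. Each occurrence of y therefore brings in a y' = dy/dx via the chain rule.

With F(x, y) equal to the left-hand side minus the right, differentiate F term by term:
  d/dx[-3y^4] = -12y^3·y'
  d/dx[e^(x)] = e^(x)
Adding these up, d/dx[F] = 0 becomes
  (e^(x)) + (-12y^3)·y' = 0,
so isolating y',
  dy/dx = -(e^(x))/(-12y^3) = e^(x)/(12y^3)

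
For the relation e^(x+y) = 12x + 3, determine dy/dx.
Differentiate both sides with respect to x, treating y as y(x). By the chain rule, any term containing y contributes a factor of y' = dy/dx when we differentiate it.

Move every term to one side and write the relation as F(x, y) = 0. Term by term,
  d/dx[-12x] = -12
  d/dx[e^(x + y)] = (y' + 1)·e^(x + y)
  d/dx[-3] = 0

The pieces without y' make up ∂F/∂x and the coefficient of y' is ∂F/∂y:
  ∂F/∂x = e^(x + y) - 12,
  ∂F/∂y = e^(x + y).

Since d/dx[F] = ∂F/∂x + (∂F/∂y)·y' = 0, solve for y':
  (∂F/∂y)·y' = -∂F/∂x
  dy/dx = -(∂F/∂x)/(∂F/∂y) = -(e^(x + y) - 12)/(e^(x + y)) = 12e^(-x - y) - 1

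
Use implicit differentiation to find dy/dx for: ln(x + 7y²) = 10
Differentiate both sides with respect to x, treating y as y(x). By the chain rule, any term containing y contributes a factor of y' = dy/dx when we differentiate it.

Move every term to one side and write the relation as F(x, y) = 0. Term by term,
  d/dx[ln(x + 7y^2)] = (14y·y' + 1)/(x + 7y^2)
  d/dx[-10] = 0

The pieces without y' make up ∂F/∂x and the coefficient of y' is ∂F/∂y:
  ∂F/∂x = 1/(x + 7y^2),
  ∂F/∂y = 14y/(x + 7y^2).

Since d/dx[F] = ∂F/∂x + (∂F/∂y)·y' = 0, solve for y':
  (∂F/∂y)·y' = -∂F/∂x
  dy/dx = -(∂F/∂x)/(∂F/∂y) = -(1/(x + 7y^2))/(14y/(x + 7y^2)) = -1/(14y)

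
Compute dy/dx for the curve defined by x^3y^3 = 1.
Differentiate both sides with respect to x, treating y as y(x). By the chain rule, any term containing y contributes a factor of y' = dy/dx when we differentiate it.

Move every term to one side and write the relation as F(x, y) = 0. Term by term,
  d/dx[x^3y^3] = 3x^3y^2·y' + 3x^2y^3
  d/dx[-1] = 0

The pieces without y' make up ∂F/∂x and the coefficient of y' is ∂F/∂y:
  ∂F/∂x = 3x^2y^3,
  ∂F/∂y = 3x^3y^2.

Since d/dx[F] = ∂F/∂x + (∂F/∂y)·y' = 0, solve for y':
  (∂F/∂y)·y' = -∂F/∂x
  dy/dx = -(∂F/∂x)/(∂F/∂y) = -(3x^2y^3)/(3x^3y^2) = -y/x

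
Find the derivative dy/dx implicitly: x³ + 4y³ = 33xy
Differentiate both sides with respect to x, treating y as y(x). By the chain rule, any term containing y contributes a factor of y' = dy/dx when we differentiate it.

Move every term to one side and write the relation as F(x, y) = 0. Term by term,
  d/dx[x^3] = 3x^2
  d/dx[-33xy] = -33x·y' - 33y
  d/dx[4y^3] = 12y^2·y'

The pieces without y' make up ∂F/∂x and the coefficient of y' is ∂F/∂y:
  ∂F/∂x = 3x^2 - 33y,
  ∂F/∂y = -33x + 12y^2.

Since d/dx[F] = ∂F/∂x + (∂F/∂y)·y' = 0, solve for y':
  (∂F/∂y)·y' = -∂F/∂x
  dy/dx = -(∂F/∂x)/(∂F/∂y) = -(3x^2 - 33y)/(-33x + 12y^2) = (x^2 - 11y)/(11x - 4y^2)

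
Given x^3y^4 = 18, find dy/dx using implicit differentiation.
Take d/dx of both sides. Since y is implicitly a function of x, the chain rule attaches a y' = dy/dx factor whenever we differentiate through y.

Set F(x, y) = (left side) − (right side), so the curve is F = 0. Differentiating each term of F:
  d/dx[x^3y^4] = 4x^3y^3·y' + 3x^2y^4
  d/dx[-18] = 0

Collecting, the y'-free part is the partial derivative in x and the y' coefficient is the partial derivative in y:
  ∂F/∂x = 3x^2y^4
  ∂F/∂y = 4x^3y^3

so d/dx[F(x, y(x))] = ∂F/∂x + (∂F/∂y)·y' = 0. Rearranging,
  dy/dx = -(∂F/∂x)/(∂F/∂y) = -(3x^2y^4)/(4x^3y^3) = -3y/(4x)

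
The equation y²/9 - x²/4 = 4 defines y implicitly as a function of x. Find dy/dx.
Differentiate both sides with respect to x, treating y as y(x). By the chain rule, any term containing y contributes a factor of y' = dy/dx when we differentiate it.

Move every term to one side and write the relation as F(x, y) = 0. Term by term,
  d/dx[-x^2/4] = -x/2
  d/dx[y^2/9] = 2y·y'/9
  d/dx[-4] = 0

The pieces without y' make up ∂F/∂x and the coefficient of y' is ∂F/∂y:
  ∂F/∂x = -x/2,
  ∂F/∂y = 2y/9.

Since d/dx[F] = ∂F/∂x + (∂F/∂y)·y' = 0, solve for y':
  (∂F/∂y)·y' = -∂F/∂x
  dy/dx = -(∂F/∂x)/(∂F/∂y) = -(-x/2)/(2y/9) = 9x/(4y)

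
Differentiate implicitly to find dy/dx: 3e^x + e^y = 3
Differentiate the relation implicitly: treat y = y(x) and apply the chain rule, so every y-derivative picks up a y' = dy/dx factor.

With everything moved to the left-hand side, differentiate term by term:
  d/dx[3e^(x)] = 3e^(x)
  d/dx[e^(y)] = y'·e^(y)
  d/dx[-3] = 0

Separating the contributions that come from x directly and those that come through y:
  without y':      3e^(x)
  multiplying y':  e^(y)

so (3e^(x)) + (e^(y))·y' = 0, and therefore
  dy/dx = -(3e^(x))/(e^(y)) = -3e^(x - y)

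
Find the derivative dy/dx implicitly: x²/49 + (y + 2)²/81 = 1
Take d/dx of both sides. Since y is implicitly a function of x, the chain rule attaches a y' = dy/dx factor whenever we differentiate through y.

Set F(x, y) = (left side) − (right side), so the curve is F = 0. Differentiating each term of F:
  d/dx[x^2/49] = 2x/49
  d/dx[(y + 2)^2/81] = 2·y'(y + 2)/81
  d/dx[-1] = 0

Collecting, the y'-free part is the partial derivative in x and the y' coefficient is the partial derivative in y:
  ∂F/∂x = 2x/49
  ∂F/∂y = 2y/81 + 4/81

so d/dx[F(x, y(x))] = ∂F/∂x + (∂F/∂y)·y' = 0. Rearranging,
  dy/dx = -(∂F/∂x)/(∂F/∂y) = -(2x/49)/(2y/81 + 4/81)
        = -(2x/49)/(2(y + 2)/81) = -81x/(49y + 98)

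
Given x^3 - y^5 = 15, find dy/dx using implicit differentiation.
Take d/dx of both sides. Since y is implicitly a function of x, the chain rule attaches a y' = dy/dx factor whenever we differentiate through y.

Set F(x, y) = (left side) − (right side), so the curve is F = 0. Differentiating each term of F:
  d/dx[x^3] = 3x^2
  d/dx[-y^5] = -5y^4·y'
  d/dx[-15] = 0

Collecting, the y'-free part is the partial derivative in x and the y' coefficient is the partial derivative in y:
  ∂F/∂x = 3x^2
  ∂F/∂y = -5y^4

so d/dx[F(x, y(x))] = ∂F/∂x + (∂F/∂y)·y' = 0. Rearranging,
  dy/dx = -(∂F/∂x)/(∂F/∂y) = -(3x^2)/(-5y^4) = 3x^2/(5y^4)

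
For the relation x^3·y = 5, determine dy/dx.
Differentiate both sides with respect to x, treating y as y(x). By the chain rule, any term containing y contributes a factor of y' = dy/dx when we differentiate it.

Move every term to one side and write the relation as F(x, y) = 0. Term by term,
  d/dx[x^3y] = x^3·y' + 3x^2y
  d/dx[-5] = 0

The pieces without y' make up ∂F/∂x and the coefficient of y' is ∂F/∂y:
  ∂F/∂x = 3x^2y,
  ∂F/∂y = x^3.

Since d/dx[F] = ∂F/∂x + (∂F/∂y)·y' = 0, solve for y':
  (∂F/∂y)·y' = -∂F/∂x
  dy/dx = -(∂F/∂x)/(∂F/∂y) = -(3x^2y)/(x^3) = -3y/x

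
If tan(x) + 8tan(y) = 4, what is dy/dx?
Apply d/dx to both sides, remembering that y depends on x. Each occurrence of y therefore brings in a y' = dy/dx via the chain rule.

With F(x, y) equal to the left-hand side minus the right, differentiate F term by term:
  d/dx[tan(x)] = tan(x)^2 + 1
  d/dx[8tan(y)] = 8·y'(tan(y)^2 + 1)
  d/dx[-4] = 0
Adding these up, d/dx[F] = 0 becomes
  (tan(x)^2 + 1) + (8tan(y)^2 + 8)·y' = 0,
so isolating y',
  dy/dx = -(tan(x)^2 + 1)/(8tan(y)^2 + 8) = -cos(y)^2/(8cos(x)^2)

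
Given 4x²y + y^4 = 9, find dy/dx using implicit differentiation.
Apply d/dx to both sides, remembering that y depends on x. Each occurrence of y therefore brings in a y' = dy/dx via the chain rule.

With F(x, y) equal to the left-hand side minus the right, differentiate F term by term:
  d/dx[4x^2y] = 4x^2·y' + 8xy
  d/dx[y^4] = 4y^3·y'
  d/dx[-9] = 0
Adding these up, d/dx[F] = 0 becomes
  (8xy) + (4x^2 + 4y^3)·y' = 0,
so isolating y',
  dy/dx = -(8xy)/(4x^2 + 4y^3) = -2xy/(x^2 + y^3)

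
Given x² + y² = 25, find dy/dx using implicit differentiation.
Differentiate both sides with respect to x, treating y as y(x). By the chain rule, any term containing y contributes a factor of y' = dy/dx when we differentiate it.

Move every term to one side and write the relation as F(x, y) = 0. Term by term,
  d/dx[x^2] = 2x
  d/dx[y^2] = 2y·y'
  d/dx[-25] = 0

The pieces without y' make up ∂F/∂x and the coefficient of y' is ∂F/∂y:
  ∂F/∂x = 2x,
  ∂F/∂y = 2y.

Since d/dx[F] = ∂F/∂x + (∂F/∂y)·y' = 0, solve for y':
  (∂F/∂y)·y' = -∂F/∂x
  dy/dx = -(∂F/∂x)/(∂F/∂y) = -(2x)/(2y) = -x/y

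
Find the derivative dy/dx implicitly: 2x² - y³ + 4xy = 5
Take d/dx of both sides. Since y is implicitly a function of x, the chain rule attaches a y' = dy/dx factor whenever we differentiate through y.

Set F(x, y) = (left side) − (right side), so the curve is F = 0. Differentiating each term of F:
  d/dx[2x^2] = 4x
  d/dx[4xy] = 4x·y' + 4y
  d/dx[-y^3] = -3y^2·y'
  d/dx[-5] = 0

Collecting, the y'-free part is the partial derivative in x and the y' coefficient is the partial derivative in y:
  ∂F/∂x = 4x + 4y
  ∂F/∂y = 4x - 3y^2

so d/dx[F(x, y(x))] = ∂F/∂x + (∂F/∂y)·y' = 0. Rearranging,
  dy/dx = -(∂F/∂x)/(∂F/∂y) = -(4x + 4y)/(4x - 3y^2) = 4(-x - y)/(4x - 3y^2)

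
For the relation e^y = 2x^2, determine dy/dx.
Apply d/dx to both sides, remembering that y depends on x. Each occurrence of y therefore brings in a y' = dy/dx via the chain rule.

With F(x, y) equal to the left-hand side minus the right, differentiate F term by term:
  d/dx[-2x^2] = -4x
  d/dx[e^(y)] = y'·e^(y)
Adding these up, d/dx[F] = 0 becomes
  (-4x) + (e^(y))·y' = 0,
so isolating y',
  dy/dx = -(-4x)/(e^(y)) = 4x·e^(-y)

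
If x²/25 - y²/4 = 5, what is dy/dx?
Apply d/dx to both sides, remembering that y depends on x. Each occurrence of y therefore brings in a y' = dy/dx via the chain rule.

With F(x, y) equal to the left-hand side minus the right, differentiate F term by term:
  d/dx[x^2/25] = 2x/25
  d/dx[-y^2/4] = -y·y'/2
  d/dx[-5] = 0
Adding these up, d/dx[F] = 0 becomes
  (2x/25) + (-y/2)·y' = 0,
so isolating y',
  dy/dx = -(2x/25)/(-y/2) = 4x/(25y)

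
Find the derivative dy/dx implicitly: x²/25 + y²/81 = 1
Differentiate both sides with respect to x, treating y as y(x). By the chain rule, any term containing y contributes a factor of y' = dy/dx when we differentiate it.

Move every term to one side and write the relation as F(x, y) = 0. Term by term,
  d/dx[x^2/25] = 2x/25
  d/dx[y^2/81] = 2y·y'/81
  d/dx[-1] = 0

The pieces without y' make up ∂F/∂x and the coefficient of y' is ∂F/∂y:
  ∂F/∂x = 2x/25,
  ∂F/∂y = 2y/81.

Since d/dx[F] = ∂F/∂x + (∂F/∂y)·y' = 0, solve for y':
  (∂F/∂y)·y' = -∂F/∂x
  dy/dx = -(∂F/∂x)/(∂F/∂y) = -(2x/25)/(2y/81) = -81x/(25y)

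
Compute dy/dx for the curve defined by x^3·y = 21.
Take d/dx of both sides. Since y is implicitly a function of x, the chain rule attaches a y' = dy/dx factor whenever we differentiate through y.

Set F(x, y) = (left side) − (right side), so the curve is F = 0. Differentiating each term of F:
  d/dx[x^3y] = x^3·y' + 3x^2y
  d/dx[-21] = 0

Collecting, the y'-free part is the partial derivative in x and the y' coefficient is the partial derivative in y:
  ∂F/∂x = 3x^2y
  ∂F/∂y = x^3

so d/dx[F(x, y(x))] = ∂F/∂x + (∂F/∂y)·y' = 0. Rearranging,
  dy/dx = -(∂F/∂x)/(∂F/∂y) = -(3x^2y)/(x^3) = -3y/x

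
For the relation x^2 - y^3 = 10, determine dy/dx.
Differentiate the relation implicitly: treat y = y(x) and apply the chain rule, so every y-derivative picks up a y' = dy/dx factor.

With everything moved to the left-hand side, differentiate term by term:
  d/dx[x^2] = 2x
  d/dx[-y^3] = -3y^2·y'
  d/dx[-10] = 0

Separating the contributions that come from x directly and those that come through y:
  without y':      2x
  multiplying y':  -3y^2

so (2x) + (-3y^2)·y' = 0, and therefore
  dy/dx = -(2x)/(-3y^2) = 2x/(3y^2)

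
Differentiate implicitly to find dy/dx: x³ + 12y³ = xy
Apply d/dx to both sides, remembering that y depends on x. Each occurrence of y therefore brings in a y' = dy/dx via the chain rule.

With F(x, y) equal to the left-hand side minus the right, differentiate F term by term:
  d/dx[x^3] = 3x^2
  d/dx[-xy] = -x·y' - y
  d/dx[12y^3] = 36y^2·y'
Adding these up, d/dx[F] = 0 becomes
  (3x^2 - y) + (-x + 36y^2)·y' = 0,
so isolating y',
  dy/dx = -(3x^2 - y)/(-x + 36y^2) = (3x^2 - y)/(x - 36y^2)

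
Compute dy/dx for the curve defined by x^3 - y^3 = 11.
Differentiate both sides with respect to x, treating y as y(x). By the chain rule, any term containing y contributes a factor of y' = dy/dx when we differentiate it.

Move every term to one side and write the relation as F(x, y) = 0. Term by term,
  d/dx[x^3] = 3x^2
  d/dx[-y^3] = -3y^2·y'
  d/dx[-11] = 0

The pieces without y' make up ∂F/∂x and the coefficient of y' is ∂F/∂y:
  ∂F/∂x = 3x^2,
  ∂F/∂y = -3y^2.

Since d/dx[F] = ∂F/∂x + (∂F/∂y)·y' = 0, solve for y':
  (∂F/∂y)·y' = -∂F/∂x
  dy/dx = -(∂F/∂x)/(∂F/∂y) = -(3x^2)/(-3y^2) = x^2/y^2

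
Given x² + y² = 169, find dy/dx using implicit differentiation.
Differentiate both sides with respect to x, treating y as y(x). By the chain rule, any term containing y contributes a factor of y' = dy/dx when we differentiate it.

Move every term to one side and write the relation as F(x, y) = 0. Term by term,
  d/dx[x^2] = 2x
  d/dx[y^2] = 2y·y'
  d/dx[-169] = 0

The pieces without y' make up ∂F/∂x and the coefficient of y' is ∂F/∂y:
  ∂F/∂x = 2x,
  ∂F/∂y = 2y.

Since d/dx[F] = ∂F/∂x + (∂F/∂y)·y' = 0, solve for y':
  (∂F/∂y)·y' = -∂F/∂x
  dy/dx = -(∂F/∂x)/(∂F/∂y) = -(2x)/(2y) = -x/y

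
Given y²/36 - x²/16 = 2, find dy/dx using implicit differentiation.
Differentiate both sides with respect to x, treating y as y(x). By the chain rule, any term containing y contributes a factor of y' = dy/dx when we differentiate it.

Move every term to one side and write the relation as F(x, y) = 0. Term by term,
  d/dx[-x^2/16] = -x/8
  d/dx[y^2/36] = y·y'/18
  d/dx[-2] = 0

The pieces without y' make up ∂F/∂x and the coefficient of y' is ∂F/∂y:
  ∂F/∂x = -x/8,
  ∂F/∂y = y/18.

Since d/dx[F] = ∂F/∂x + (∂F/∂y)·y' = 0, solve for y':
  (∂F/∂y)·y' = -∂F/∂x
  dy/dx = -(∂F/∂x)/(∂F/∂y) = -(-x/8)/(y/18) = 9x/(4y)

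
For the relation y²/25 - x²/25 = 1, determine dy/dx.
Differentiate the relation implicitly: treat y = y(x) and apply the chain rule, so every y-derivative picks up a y' = dy/dx factor.

With everything moved to the left-hand side, differentiate term by term:
  d/dx[-x^2/25] = -2x/25
  d/dx[y^2/25] = 2y·y'/25
  d/dx[-1] = 0

Separating the contributions that come from x directly and those that come through y:
  without y':      -2x/25
  multiplying y':  2y/25

so (-2x/25) + (2y/25)·y' = 0, and therefore
  dy/dx = -(-2x/25)/(2y/25) = x/y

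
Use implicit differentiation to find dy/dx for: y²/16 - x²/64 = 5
Take d/dx of both sides. Since y is implicitly a function of x, the chain rule attaches a y' = dy/dx factor whenever we differentiate through y.

Set F(x, y) = (left side) − (right side), so the curve is F = 0. Differentiating each term of F:
  d/dx[-x^2/64] = -x/32
  d/dx[y^2/16] = y·y'/8
  d/dx[-5] = 0

Collecting, the y'-free part is the partial derivative in x and the y' coefficient is the partial derivative in y:
  ∂F/∂x = -x/32
  ∂F/∂y = y/8

so d/dx[F(x, y(x))] = ∂F/∂x + (∂F/∂y)·y' = 0. Rearranging,
  dy/dx = -(∂F/∂x)/(∂F/∂y) = -(-x/32)/(y/8) = x/(4y)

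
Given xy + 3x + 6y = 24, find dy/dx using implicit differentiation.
Take d/dx of both sides. Since y is implicitly a function of x, the chain rule attaches a y' = dy/dx factor whenever we differentiate through y.

Set F(x, y) = (left side) − (right side), so the curve is F = 0. Differentiating each term of F:
  d/dx[xy] = x·y' + y
  d/dx[3x] = 3
  d/dx[6y] = 6·y'
  d/dx[-24] = 0

Collecting, the y'-free part is the partial derivative in x and the y' coefficient is the partial derivative in y:
  ∂F/∂x = y + 3
  ∂F/∂y = x + 6

so d/dx[F(x, y(x))] = ∂F/∂x + (∂F/∂y)·y' = 0. Rearranging,
  dy/dx = -(∂F/∂x)/(∂F/∂y) = -(y + 3)/(x + 6) = (-y - 3)/(x + 6)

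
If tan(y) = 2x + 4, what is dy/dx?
Take d/dx of both sides. Since y is implicitly a function of x, the chain rule attaches a y' = dy/dx factor whenever we differentiate through y.

Set F(x, y) = (left side) − (right side), so the curve is F = 0. Differentiating each term of F:
  d/dx[-2x] = -2
  d/dx[tan(y)] = y'(tan(y)^2 + 1)
  d/dx[-4] = 0

Collecting, the y'-free part is the partial derivative in x and the y' coefficient is the partial derivative in y:
  ∂F/∂x = -2
  ∂F/∂y = tan(y)^2 + 1

so d/dx[F(x, y(x))] = ∂F/∂x + (∂F/∂y)·y' = 0. Rearranging,
  dy/dx = -(∂F/∂x)/(∂F/∂y) = -(-2)/(tan(y)^2 + 1) = 2cos(y)^2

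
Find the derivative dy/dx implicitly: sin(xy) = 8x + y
Differentiate the relation implicitly: treat y = y(x) and apply the chain rule, so every y-derivative picks up a y' = dy/dx factor.

With everything moved to the left-hand side, differentiate term by term:
  d/dx[-8x] = -8
  d/dx[-y] = -y'
  d/dx[sin(xy)] = (x·y' + y)·cos(xy)

Separating the contributions that come from x directly and those that come through y:
  without y':      y·cos(xy) - 8
  multiplying y':  x·cos(xy) - 1

so (y·cos(xy) - 8) + (x·cos(xy) - 1)·y' = 0, and therefore
  dy/dx = -(y·cos(xy) - 8)/(x·cos(xy) - 1) = (-y·cos(xy) + 8)/(x·cos(xy) - 1)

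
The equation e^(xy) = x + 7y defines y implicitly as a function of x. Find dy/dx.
Take d/dx of both sides. Since y is implicitly a function of x, the chain rule attaches a y' = dy/dx factor whenever we differentiate through y.

Set F(x, y) = (left side) − (right side), so the curve is F = 0. Differentiating each term of F:
  d/dx[-x] = -1
  d/dx[-7y] = -7·y'
  d/dx[e^(xy)] = (x·y' + y)·e^(xy)

Collecting, the y'-free part is the partial derivative in x and the y' coefficient is the partial derivative in y:
  ∂F/∂x = y·e^(xy) - 1
  ∂F/∂y = x·e^(xy) - 7

so d/dx[F(x, y(x))] = ∂F/∂x + (∂F/∂y)·y' = 0. Rearranging,
  dy/dx = -(∂F/∂x)/(∂F/∂y) = -(y·e^(xy) - 1)/(x·e^(xy) - 7) = (-y·e^(xy) + 1)/(x·e^(xy) - 7)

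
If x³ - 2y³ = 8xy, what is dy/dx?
Take d/dx of both sides. Since y is implicitly a function of x, the chain rule attaches a y' = dy/dx factor whenever we differentiate through y.

Set F(x, y) = (left side) − (right side), so the curve is F = 0. Differentiating each term of F:
  d/dx[x^3] = 3x^2
  d/dx[-8xy] = -8x·y' - 8y
  d/dx[-2y^3] = -6y^2·y'

Collecting, the y'-free part is the partial derivative in x and the y' coefficient is the partial derivative in y:
  ∂F/∂x = 3x^2 - 8y
  ∂F/∂y = -8x - 6y^2

so d/dx[F(x, y(x))] = ∂F/∂x + (∂F/∂y)·y' = 0. Rearranging,
  dy/dx = -(∂F/∂x)/(∂F/∂y) = -(3x^2 - 8y)/(-8x - 6y^2) = (3x^2 - 8y)/(2(4x + 3y^2))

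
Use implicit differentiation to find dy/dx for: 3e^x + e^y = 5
Differentiate both sides with respect to x, treating y as y(x). By the chain rule, any term containing y contributes a factor of y' = dy/dx when we differentiate it.

Move every term to one side and write the relation as F(x, y) = 0. Term by term,
  d/dx[3e^(x)] = 3e^(x)
  d/dx[e^(y)] = y'·e^(y)
  d/dx[-5] = 0

The pieces without y' make up ∂F/∂x and the coefficient of y' is ∂F/∂y:
  ∂F/∂x = 3e^(x),
  ∂F/∂y = e^(y).

Since d/dx[F] = ∂F/∂x + (∂F/∂y)·y' = 0, solve for y':
  (∂F/∂y)·y' = -∂F/∂x
  dy/dx = -(∂F/∂x)/(∂F/∂y) = -(3e^(x))/(e^(y)) = -3e^(x - y)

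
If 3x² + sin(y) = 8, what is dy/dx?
Apply d/dx to both sides, remembering that y depends on x. Each occurrence of y therefore brings in a y' = dy/dx via the chain rule.

With F(x, y) equal to the left-hand side minus the right, differentiate F term by term:
  d/dx[3x^2] = 6x
  d/dx[sin(y)] = y'·cos(y)
  d/dx[-8] = 0
Adding these up, d/dx[F] = 0 becomes
  (6x) + (cos(y))·y' = 0,
so isolating y',
  dy/dx = -(6x)/(cos(y)) = -6x/cos(y)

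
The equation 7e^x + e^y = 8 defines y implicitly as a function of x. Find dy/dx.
Differentiate the relation implicitly: treat y = y(x) and apply the chain rule, so every y-derivative picks up a y' = dy/dx factor.

With everything moved to the left-hand side, differentiate term by term:
  d/dx[7e^(x)] = 7e^(x)
  d/dx[e^(y)] = y'·e^(y)
  d/dx[-8] = 0

Separating the contributions that come from x directly and those that come through y:
  without y':      7e^(x)
  multiplying y':  e^(y)

so (7e^(x)) + (e^(y))·y' = 0, and therefore
  dy/dx = -(7e^(x))/(e^(y)) = -7e^(x - y)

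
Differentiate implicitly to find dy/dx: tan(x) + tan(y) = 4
Differentiate both sides with respect to x, treating y as y(x). By the chain rule, any term containing y contributes a factor of y' = dy/dx when we differentiate it.

Move every term to one side and write the relation as F(x, y) = 0. Term by term,
  d/dx[tan(x)] = tan(x)^2 + 1
  d/dx[tan(y)] = y'(tan(y)^2 + 1)
  d/dx[-4] = 0

The pieces without y' make up ∂F/∂x and the coefficient of y' is ∂F/∂y:
  ∂F/∂x = tan(x)^2 + 1,
  ∂F/∂y = tan(y)^2 + 1.

Since d/dx[F] = ∂F/∂x + (∂F/∂y)·y' = 0, solve for y':
  (∂F/∂y)·y' = -∂F/∂x
  dy/dx = -(∂F/∂x)/(∂F/∂y) = -(tan(x)^2 + 1)/(tan(y)^2 + 1) = -cos(y)^2/cos(x)^2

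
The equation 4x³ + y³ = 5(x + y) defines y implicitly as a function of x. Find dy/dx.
Differentiate both sides with respect to x, treating y as y(x). By the chain rule, any term containing y contributes a factor of y' = dy/dx when we differentiate it.

Move every term to one side and write the relation as F(x, y) = 0. Term by term,
  d/dx[4x^3] = 12x^2
  d/dx[-5x] = -5
  d/dx[y^3] = 3y^2·y'
  d/dx[-5y] = -5·y'

The pieces without y' make up ∂F/∂x and the coefficient of y' is ∂F/∂y:
  ∂F/∂x = 12x^2 - 5,
  ∂F/∂y = 3y^2 - 5.

Since d/dx[F] = ∂F/∂x + (∂F/∂y)·y' = 0, solve for y':
  (∂F/∂y)·y' = -∂F/∂x
  dy/dx = -(∂F/∂x)/(∂F/∂y) = -(12x^2 - 5)/(3y^2 - 5) = (5 - 12x^2)/(3y^2 - 5)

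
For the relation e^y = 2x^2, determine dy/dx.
Take d/dx of both sides. Since y is implicitly a function of x, the chain rule attaches a y' = dy/dx factor whenever we differentiate through y.

Set F(x, y) = (left side) − (right side), so the curve is F = 0. Differentiating each term of F:
  d/dx[-2x^2] = -4x
  d/dx[e^(y)] = y'·e^(y)

Collecting, the y'-free part is the partial derivative in x and the y' coefficient is the partial derivative in y:
  ∂F/∂x = -4x
  ∂F/∂y = e^(y)

so d/dx[F(x, y(x))] = ∂F/∂x + (∂F/∂y)·y' = 0. Rearranging,
  dy/dx = -(∂F/∂x)/(∂F/∂y) = -(-4x)/(e^(y)) = 4x·e^(-y)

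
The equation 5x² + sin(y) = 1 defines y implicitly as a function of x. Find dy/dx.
Differentiate both sides with respect to x, treating y as y(x). By the chain rule, any term containing y contributes a factor of y' = dy/dx when we differentiate it.

Move every term to one side and write the relation as F(x, y) = 0. Term by term,
  d/dx[5x^2] = 10x
  d/dx[sin(y)] = y'·cos(y)
  d/dx[-1] = 0

The pieces without y' make up ∂F/∂x and the coefficient of y' is ∂F/∂y:
  ∂F/∂x = 10x,
  ∂F/∂y = cos(y).

Since d/dx[F] = ∂F/∂x + (∂F/∂y)·y' = 0, solve for y':
  (∂F/∂y)·y' = -∂F/∂x
  dy/dx = -(∂F/∂x)/(∂F/∂y) = -(10x)/(cos(y)) = -10x/cos(y)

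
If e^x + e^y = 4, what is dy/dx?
Take d/dx of both sides. Since y is implicitly a function of x, the chain rule attaches a y' = dy/dx factor whenever we differentiate through y.

Set F(x, y) = (left side) − (right side), so the curve is F = 0. Differentiating each term of F:
  d/dx[e^(x)] = e^(x)
  d/dx[e^(y)] = y'·e^(y)
  d/dx[-4] = 0

Collecting, the y'-free part is the partial derivative in x and the y' coefficient is the partial derivative in y:
  ∂F/∂x = e^(x)
  ∂F/∂y = e^(y)

so d/dx[F(x, y(x))] = ∂F/∂x + (∂F/∂y)·y' = 0. Rearranging,
  dy/dx = -(∂F/∂x)/(∂F/∂y) = -(e^(x))/(e^(y)) = -e^(x - y)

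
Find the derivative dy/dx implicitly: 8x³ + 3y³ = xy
Differentiate both sides with respect to x, treating y as y(x). By the chain rule, any term containing y contributes a factor of y' = dy/dx when we differentiate it.

Move every term to one side and write the relation as F(x, y) = 0. Term by term,
  d/dx[8x^3] = 24x^2
  d/dx[-xy] = -x·y' - y
  d/dx[3y^3] = 9y^2·y'

The pieces without y' make up ∂F/∂x and the coefficient of y' is ∂F/∂y:
  ∂F/∂x = 24x^2 - y,
  ∂F/∂y = -x + 9y^2.

Since d/dx[F] = ∂F/∂x + (∂F/∂y)·y' = 0, solve for y':
  (∂F/∂y)·y' = -∂F/∂x
  dy/dx = -(∂F/∂x)/(∂F/∂y) = -(24x^2 - y)/(-x + 9y^2) = (24x^2 - y)/(x - 9y^2)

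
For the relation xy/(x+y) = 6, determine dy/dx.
Take d/dx of both sides. Since y is implicitly a function of x, the chain rule attaches a y' = dy/dx factor whenever we differentiate through y.

Set F(x, y) = (left side) − (right side), so the curve is F = 0. Differentiating each term of F:
  d/dx[xy/(x + y)] = xy(-y' - 1)/(x + y)^2 + x·y'/(x + y) + y/(x + y)
  d/dx[-6] = 0

Collecting, the y'-free part is the partial derivative in x and the y' coefficient is the partial derivative in y:
  ∂F/∂x = -xy/(x + y)^2 + y/(x + y)
  ∂F/∂y = -xy/(x + y)^2 + x/(x + y)

so d/dx[F(x, y(x))] = ∂F/∂x + (∂F/∂y)·y' = 0. Rearranging,
  dy/dx = -(∂F/∂x)/(∂F/∂y) = -(-xy/(x + y)^2 + y/(x + y))/(-xy/(x + y)^2 + x/(x + y))
        = -(y^2/(x + y)^2)/(x^2/(x + y)^2) = -y^2/x^2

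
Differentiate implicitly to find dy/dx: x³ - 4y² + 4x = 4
Apply d/dx to both sides, remembering that y depends on x. Each occurrence of y therefore brings in a y' = dy/dx via the chain rule.

With F(x, y) equal to the left-hand side minus the right, differentiate F term by term:
  d/dx[x^3] = 3x^2
  d/dx[4x] = 4
  d/dx[-4y^2] = -8y·y'
  d/dx[-4] = 0
Adding these up, d/dx[F] = 0 becomes
  (3x^2 + 4) + (-8y)·y' = 0,
so isolating y',
  dy/dx = -(3x^2 + 4)/(-8y) = (3x^2 + 4)/(8y)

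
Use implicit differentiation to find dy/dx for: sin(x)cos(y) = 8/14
Apply d/dx to both sides, remembering that y depends on x. Each occurrence of y therefore brings in a y' = dy/dx via the chain rule.

With F(x, y) equal to the left-hand side minus the right, differentiate F term by term:
  d/dx[sin(x)·cos(y)] = -y'·sin(x)·sin(y) + cos(x)·cos(y)
  d/dx[-4/7] = 0
Adding these up, d/dx[F] = 0 becomes
  (cos(x)·cos(y)) + (-sin(x)·sin(y))·y' = 0,
so isolating y',
  dy/dx = -(cos(x)·cos(y))/(-sin(x)·sin(y)) = 1/(tan(x)·tan(y))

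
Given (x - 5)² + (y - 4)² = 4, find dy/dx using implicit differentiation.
Differentiate both sides with respect to x, treating y as y(x). By the chain rule, any term containing y contributes a factor of y' = dy/dx when we differentiate it.

Move every term to one side and write the relation as F(x, y) = 0. Term by term,
  d/dx[(x - 5)^2] = 2x - 10
  d/dx[(y - 4)^2] = 2·y'(y - 4)
  d/dx[-4] = 0

The pieces without y' make up ∂F/∂x and the coefficient of y' is ∂F/∂y:
  ∂F/∂x = 2x - 10,
  ∂F/∂y = 2y - 8.

Since d/dx[F] = ∂F/∂x + (∂F/∂y)·y' = 0, solve for y':
  (∂F/∂y)·y' = -∂F/∂x
  dy/dx = -(∂F/∂x)/(∂F/∂y) = -(2x - 10)/(2y - 8) = (5 - x)/(y - 4)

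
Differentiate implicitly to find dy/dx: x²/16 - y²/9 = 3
Take d/dx of both sides. Since y is implicitly a function of x, the chain rule attaches a y' = dy/dx factor whenever we differentiate through y.

Set F(x, y) = (left side) − (right side), so the curve is F = 0. Differentiating each term of F:
  d/dx[x^2/16] = x/8
  d/dx[-y^2/9] = -2y·y'/9
  d/dx[-3] = 0

Collecting, the y'-free part is the partial derivative in x and the y' coefficient is the partial derivative in y:
  ∂F/∂x = x/8
  ∂F/∂y = -2y/9

so d/dx[F(x, y(x))] = ∂F/∂x + (∂F/∂y)·y' = 0. Rearranging,
  dy/dx = -(∂F/∂x)/(∂F/∂y) = -(x/8)/(-2y/9) = 9x/(16y)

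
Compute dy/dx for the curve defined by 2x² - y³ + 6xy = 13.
Take d/dx of both sides. Since y is implicitly a function of x, the chain rule attaches a y' = dy/dx factor whenever we differentiate through y.

Set F(x, y) = (left side) − (right side), so the curve is F = 0. Differentiating each term of F:
  d/dx[2x^2] = 4x
  d/dx[6xy] = 6x·y' + 6y
  d/dx[-y^3] = -3y^2·y'
  d/dx[-13] = 0

Collecting, the y'-free part is the partial derivative in x and the y' coefficient is the partial derivative in y:
  ∂F/∂x = 4x + 6y
  ∂F/∂y = 6x - 3y^2

so d/dx[F(x, y(x))] = ∂F/∂x + (∂F/∂y)·y' = 0. Rearranging,
  dy/dx = -(∂F/∂x)/(∂F/∂y) = -(4x + 6y)/(6x - 3y^2) = 2(-2x - 3y)/(3(2x - y^2))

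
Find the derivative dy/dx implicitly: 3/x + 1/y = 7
Take d/dx of both sides. Since y is implicitly a function of x, the chain rule attaches a y' = dy/dx factor whenever we differentiate through y.

Set F(x, y) = (left side) − (right side), so the curve is F = 0. Differentiating each term of F:
  d/dx[1/y] = -y'/y^2
  d/dx[3/x] = -3/x^2
  d/dx[-7] = 0

Collecting, the y'-free part is the partial derivative in x and the y' coefficient is the partial derivative in y:
  ∂F/∂x = -3/x^2
  ∂F/∂y = -1/y^2

so d/dx[F(x, y(x))] = ∂F/∂x + (∂F/∂y)·y' = 0. Rearranging,
  dy/dx = -(∂F/∂x)/(∂F/∂y) = -(-3/x^2)/(-1/y^2) = -3y^2/x^2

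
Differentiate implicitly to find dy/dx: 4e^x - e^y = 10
Differentiate both sides with respect to x, treating y as y(x). By the chain rule, any term containing y contributes a factor of y' = dy/dx when we differentiate it.

Move every term to one side and write the relation as F(x, y) = 0. Term by term,
  d/dx[4e^(x)] = 4e^(x)
  d/dx[-e^(y)] = -y'·e^(y)
  d/dx[-10] = 0

The pieces without y' make up ∂F/∂x and the coefficient of y' is ∂F/∂y:
  ∂F/∂x = 4e^(x),
  ∂F/∂y = -e^(y).

Since d/dx[F] = ∂F/∂x + (∂F/∂y)·y' = 0, solve for y':
  (∂F/∂y)·y' = -∂F/∂x
  dy/dx = -(∂F/∂x)/(∂F/∂y) = -(4e^(x))/(-e^(y)) = 4e^(x - y)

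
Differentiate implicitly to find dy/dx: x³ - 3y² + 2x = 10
Differentiate the relation implicitly: treat y = y(x) and apply the chain rule, so every y-derivative picks up a y' = dy/dx factor.

With everything moved to the left-hand side, differentiate term by term:
  d/dx[x^3] = 3x^2
  d/dx[2x] = 2
  d/dx[-3y^2] = -6y·y'
  d/dx[-10] = 0

Separating the contributions that come from x directly and those that come through y:
  without y':      3x^2 + 2
  multiplying y':  -6y

so (3x^2 + 2) + (-6y)·y' = 0, and therefore
  dy/dx = -(3x^2 + 2)/(-6y) = (3x^2 + 2)/(6y)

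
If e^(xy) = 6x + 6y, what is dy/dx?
Differentiate both sides with respect to x, treating y as y(x). By the chain rule, any term containing y contributes a factor of y' = dy/dx when we differentiate it.

Move every term to one side and write the relation as F(x, y) = 0. Term by term,
  d/dx[-6x] = -6
  d/dx[-6y] = -6·y'
  d/dx[e^(xy)] = (x·y' + y)·e^(xy)

The pieces without y' make up ∂F/∂x and the coefficient of y' is ∂F/∂y:
  ∂F/∂x = y·e^(xy) - 6,
  ∂F/∂y = x·e^(xy) - 6.

Since d/dx[F] = ∂F/∂x + (∂F/∂y)·y' = 0, solve for y':
  (∂F/∂y)·y' = -∂F/∂x
  dy/dx = -(∂F/∂x)/(∂F/∂y) = -(y·e^(xy) - 6)/(x·e^(xy) - 6) = (-y·e^(xy) + 6)/(x·e^(xy) - 6)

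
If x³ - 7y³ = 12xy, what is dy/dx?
Differentiate both sides with respect to x, treating y as y(x). By the chain rule, any term containing y contributes a factor of y' = dy/dx when we differentiate it.

Move every term to one side and write the relation as F(x, y) = 0. Term by term,
  d/dx[x^3] = 3x^2
  d/dx[-12xy] = -12x·y' - 12y
  d/dx[-7y^3] = -21y^2·y'

The pieces without y' make up ∂F/∂x and the coefficient of y' is ∂F/∂y:
  ∂F/∂x = 3x^2 - 12y,
  ∂F/∂y = -12x - 21y^2.

Since d/dx[F] = ∂F/∂x + (∂F/∂y)·y' = 0, solve for y':
  (∂F/∂y)·y' = -∂F/∂x
  dy/dx = -(∂F/∂x)/(∂F/∂y) = -(3x^2 - 12y)/(-12x - 21y^2) = (x^2 - 4y)/(4x + 7y^2)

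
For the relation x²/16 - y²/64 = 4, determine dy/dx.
Apply d/dx to both sides, remembering that y depends on x. Each occurrence of y therefore brings in a y' = dy/dx via the chain rule.

With F(x, y) equal to the left-hand side minus the right, differentiate F term by term:
  d/dx[x^2/16] = x/8
  d/dx[-y^2/64] = -y·y'/32
  d/dx[-4] = 0
Adding these up, d/dx[F] = 0 becomes
  (x/8) + (-y/32)·y' = 0,
so isolating y',
  dy/dx = -(x/8)/(-y/32) = 4x/y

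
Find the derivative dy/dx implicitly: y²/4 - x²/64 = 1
Differentiate both sides with respect to x, treating y as y(x). By the chain rule, any term containing y contributes a factor of y' = dy/dx when we differentiate it.

Move every term to one side and write the relation as F(x, y) = 0. Term by term,
  d/dx[-x^2/64] = -x/32
  d/dx[y^2/4] = y·y'/2
  d/dx[-1] = 0

The pieces without y' make up ∂F/∂x and the coefficient of y' is ∂F/∂y:
  ∂F/∂x = -x/32,
  ∂F/∂y = y/2.

Since d/dx[F] = ∂F/∂x + (∂F/∂y)·y' = 0, solve for y':
  (∂F/∂y)·y' = -∂F/∂x
  dy/dx = -(∂F/∂x)/(∂F/∂y) = -(-x/32)/(y/2) = x/(16y)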